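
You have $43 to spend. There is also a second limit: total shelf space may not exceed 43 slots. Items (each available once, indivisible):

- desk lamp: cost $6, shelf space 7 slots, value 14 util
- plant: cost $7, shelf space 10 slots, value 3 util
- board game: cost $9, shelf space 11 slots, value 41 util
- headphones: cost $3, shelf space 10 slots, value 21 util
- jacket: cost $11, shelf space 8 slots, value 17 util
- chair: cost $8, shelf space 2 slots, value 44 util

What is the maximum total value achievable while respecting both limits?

Feasible sets respecting both limits:
- desk lamp+board game+headphones+jacket+chair: cost 37, shelf space 38, value 137
- plant+board game+headphones+jacket+chair: cost 38, shelf space 41, value 126
- desk lamp+plant+board game+headphones+chair: cost 33, shelf space 40, value 123
- board game+headphones+jacket+chair: cost 31, shelf space 31, value 123
Best: 137 util.

137 util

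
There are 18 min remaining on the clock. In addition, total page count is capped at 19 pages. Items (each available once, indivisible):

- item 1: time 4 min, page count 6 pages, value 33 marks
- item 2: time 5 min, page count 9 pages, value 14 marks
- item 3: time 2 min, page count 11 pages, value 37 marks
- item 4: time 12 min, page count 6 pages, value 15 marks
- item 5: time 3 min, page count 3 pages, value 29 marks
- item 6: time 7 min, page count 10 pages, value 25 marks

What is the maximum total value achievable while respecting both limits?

Feasible sets respecting both limits:
- item 1+item 5+item 6: time 14, page count 19, value 87
- item 1+item 2+item 5: time 12, page count 18, value 76
- item 1+item 3: time 6, page count 17, value 70
- item 3+item 5: time 5, page count 14, value 66
Best: 87 marks.

87 marks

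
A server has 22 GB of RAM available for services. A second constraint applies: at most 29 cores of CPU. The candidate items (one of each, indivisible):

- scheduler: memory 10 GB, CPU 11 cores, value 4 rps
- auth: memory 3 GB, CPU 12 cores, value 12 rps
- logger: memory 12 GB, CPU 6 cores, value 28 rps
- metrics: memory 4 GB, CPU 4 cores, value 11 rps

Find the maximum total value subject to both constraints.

51 rps

Feasible sets respecting both limits:
- auth+logger+metrics: memory 19, CPU 22, value 51
- auth+logger: memory 15, CPU 18, value 40
- logger+metrics: memory 16, CPU 10, value 39
Best: 51 rps.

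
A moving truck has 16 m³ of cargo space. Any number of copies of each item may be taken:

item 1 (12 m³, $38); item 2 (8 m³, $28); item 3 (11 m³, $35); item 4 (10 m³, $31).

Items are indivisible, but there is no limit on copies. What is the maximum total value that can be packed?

Best value-per-unit is item 2 at 28/8, and filling with it alone uses volume 2×8=16. No mix of the others beats 2×28 = 56.

$56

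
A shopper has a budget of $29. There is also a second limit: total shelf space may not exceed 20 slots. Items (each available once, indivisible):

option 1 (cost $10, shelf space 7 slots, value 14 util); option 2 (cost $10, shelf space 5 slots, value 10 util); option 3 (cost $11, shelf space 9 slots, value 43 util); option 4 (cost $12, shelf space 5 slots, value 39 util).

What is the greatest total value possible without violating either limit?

82 util

Feasible sets respecting both limits:
- option 3+option 4: cost 23, shelf space 14, value 82
- option 1+option 3: cost 21, shelf space 16, value 57
- option 2+option 3: cost 21, shelf space 14, value 53
Best: 82 util.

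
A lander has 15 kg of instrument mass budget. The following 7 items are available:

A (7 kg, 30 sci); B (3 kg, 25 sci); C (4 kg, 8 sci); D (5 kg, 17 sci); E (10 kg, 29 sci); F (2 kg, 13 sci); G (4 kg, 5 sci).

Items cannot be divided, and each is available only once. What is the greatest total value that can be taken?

Check high-value combinations within 15 kg:
- A+B+D: mass 7+3+5=15, value 30+25+17=72
- A+B+F: mass 7+3+2=12, value 30+25+13=68
- B+E+F: mass 3+10+2=15, value 25+29+13=67
- A+B+C: mass 7+3+4=14, value 30+25+8=63
Best: 72 sci.

72 sci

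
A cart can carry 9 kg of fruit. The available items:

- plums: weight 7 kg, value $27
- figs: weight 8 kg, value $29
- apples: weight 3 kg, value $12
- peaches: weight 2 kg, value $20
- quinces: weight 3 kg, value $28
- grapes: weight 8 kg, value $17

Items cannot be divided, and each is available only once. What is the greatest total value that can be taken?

Check high-value combinations within 9 kg:
- apples+peaches+quinces: weight 3+2+3=8, value 12+20+28=60
- peaches+quinces: weight 2+3=5, value 20+28=48
- plums+peaches: weight 7+2=9, value 27+20=47
Best: $60.

$60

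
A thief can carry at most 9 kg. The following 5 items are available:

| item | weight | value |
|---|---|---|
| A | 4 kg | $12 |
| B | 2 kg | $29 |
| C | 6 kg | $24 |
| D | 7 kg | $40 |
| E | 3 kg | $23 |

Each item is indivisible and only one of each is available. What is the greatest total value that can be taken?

$69

Check high-value combinations within 9 kg:
- B+D: weight 2+7=9, value 29+40=69
- A+B+E: weight 4+2+3=9, value 12+29+23=64
- B+C: weight 2+6=8, value 29+24=53
- B+E: weight 2+3=5, value 29+23=52
Best: $69.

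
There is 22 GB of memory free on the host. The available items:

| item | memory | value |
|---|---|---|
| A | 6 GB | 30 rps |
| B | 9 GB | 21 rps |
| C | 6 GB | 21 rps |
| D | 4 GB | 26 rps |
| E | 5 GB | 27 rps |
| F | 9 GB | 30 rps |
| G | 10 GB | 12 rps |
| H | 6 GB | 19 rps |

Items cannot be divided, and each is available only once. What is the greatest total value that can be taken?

104 rps

Check high-value combinations within 22 GB:
- A+C+D+E: memory 6+6+4+5=21, value 30+21+26+27=104
- A+D+E+H: memory 6+4+5+6=21, value 30+26+27+19=102
- A+C+D+H: memory 6+6+4+6=22, value 30+21+26+19=96
- C+D+E+H: memory 6+4+5+6=21, value 21+26+27+19=93
- A+E+F: memory 6+5+9=20, value 30+27+30=87
Best: 104 rps.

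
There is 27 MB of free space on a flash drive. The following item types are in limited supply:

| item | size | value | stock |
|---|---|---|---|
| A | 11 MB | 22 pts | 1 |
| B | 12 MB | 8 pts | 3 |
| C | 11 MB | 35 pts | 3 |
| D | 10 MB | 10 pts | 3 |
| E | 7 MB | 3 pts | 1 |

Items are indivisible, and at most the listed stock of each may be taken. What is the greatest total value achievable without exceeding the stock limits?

Best selections within size 27 and stock limits:
- 2×C: size 22, value 70
- 1×A + 1×C: size 22, value 57
- 1×C + 1×D: size 21, value 45
- 1×B + 1×C: size 23, value 43
Best: 70 pts.

70 pts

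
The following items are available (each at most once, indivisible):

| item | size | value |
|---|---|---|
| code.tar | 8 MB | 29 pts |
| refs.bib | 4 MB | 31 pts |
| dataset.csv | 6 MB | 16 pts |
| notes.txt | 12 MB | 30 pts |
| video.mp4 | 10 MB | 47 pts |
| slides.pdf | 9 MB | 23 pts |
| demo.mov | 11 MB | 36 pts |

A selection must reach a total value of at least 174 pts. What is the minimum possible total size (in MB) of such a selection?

Subsets with value ≥ 174, sorted by total size:
- code.tar+refs.bib+dataset.csv+video.mp4+slides.pdf+demo.mov: size 48, value 182
- code.tar+refs.bib+dataset.csv+notes.txt+video.mp4+slides.pdf: size 49, value 176
- code.tar+refs.bib+dataset.csv+notes.txt+video.mp4+demo.mov: size 51, value 189
Minimum size: 48 MB.

48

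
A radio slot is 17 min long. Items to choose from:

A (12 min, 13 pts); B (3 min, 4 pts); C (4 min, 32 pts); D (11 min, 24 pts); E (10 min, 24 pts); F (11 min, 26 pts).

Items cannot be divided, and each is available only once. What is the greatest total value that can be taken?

Check high-value combinations within 17 min:
- B+C+E: duration 3+4+10=17, value 4+32+24=60
- C+F: duration 4+11=15, value 32+26=58
- C+E: duration 4+10=14, value 32+24=56
- C+D: duration 4+11=15, value 32+24=56
Best: 60 pts.

60 pts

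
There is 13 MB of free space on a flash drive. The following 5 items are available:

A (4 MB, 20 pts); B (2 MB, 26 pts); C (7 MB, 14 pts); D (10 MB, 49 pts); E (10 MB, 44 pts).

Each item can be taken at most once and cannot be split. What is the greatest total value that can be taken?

75 pts

Check high-value combinations within 13 MB:
- B+D: size 2+10=12, value 26+49=75
- B+E: size 2+10=12, value 26+44=70
- A+B+C: size 4+2+7=13, value 20+26+14=60
- D: size 10, value 49
- A+B: size 4+2=6, value 20+26=46
Best: 75 pts.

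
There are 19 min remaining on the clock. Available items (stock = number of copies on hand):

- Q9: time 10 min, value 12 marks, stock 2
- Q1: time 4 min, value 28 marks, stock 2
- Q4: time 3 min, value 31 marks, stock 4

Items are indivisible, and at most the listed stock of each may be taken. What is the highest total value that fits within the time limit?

Best selections within time 19 and stock limits:
- 1×Q1 + 4×Q4: time 16, value 152
- 2×Q1 + 3×Q4: time 17, value 149
Best: 152 marks.

152 marks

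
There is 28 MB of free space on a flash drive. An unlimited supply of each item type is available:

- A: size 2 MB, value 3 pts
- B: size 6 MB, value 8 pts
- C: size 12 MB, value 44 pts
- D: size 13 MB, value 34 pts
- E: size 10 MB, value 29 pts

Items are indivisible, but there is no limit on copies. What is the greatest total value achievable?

Best value-per-unit is C at 44/12; filling with it alone gives 2×44 = 88.
Optimal mix: 2×A + 2×C → size 28, value 94.

94 pts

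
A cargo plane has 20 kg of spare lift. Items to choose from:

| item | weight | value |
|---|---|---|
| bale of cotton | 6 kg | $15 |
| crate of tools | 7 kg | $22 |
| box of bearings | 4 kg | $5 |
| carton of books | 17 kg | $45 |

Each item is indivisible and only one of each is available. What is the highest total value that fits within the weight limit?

Check high-value combinations within 20 kg:
- carton of books: weight 17, value 45
- bale of cotton+crate of tools+box of bearings: weight 6+7+4=17, value 15+22+5=42
- bale of cotton+crate of tools: weight 6+7=13, value 15+22=37
- crate of tools+box of bearings: weight 7+4=11, value 22+5=27
- crate of tools: weight 7, value 22
Best: $45.

$45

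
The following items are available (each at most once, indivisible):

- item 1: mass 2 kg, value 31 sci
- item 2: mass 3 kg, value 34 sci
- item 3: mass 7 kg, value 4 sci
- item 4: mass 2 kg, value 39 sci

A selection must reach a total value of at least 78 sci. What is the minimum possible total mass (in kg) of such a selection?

Subsets with value ≥ 78, sorted by total mass:
- item 1+item 2+item 4: mass 7, value 104
- item 1+item 2+item 3+item 4: mass 14, value 108
Minimum mass: 7 kg.

7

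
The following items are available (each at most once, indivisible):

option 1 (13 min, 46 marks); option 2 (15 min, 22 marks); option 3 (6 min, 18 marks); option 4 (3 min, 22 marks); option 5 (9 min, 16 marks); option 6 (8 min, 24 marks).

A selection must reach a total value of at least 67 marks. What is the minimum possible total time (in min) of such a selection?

16

Subsets with value ≥ 67, sorted by total time:
- option 1+option 4: time 16, value 68
- option 1+option 6: time 21, value 70
Minimum time: 16 min.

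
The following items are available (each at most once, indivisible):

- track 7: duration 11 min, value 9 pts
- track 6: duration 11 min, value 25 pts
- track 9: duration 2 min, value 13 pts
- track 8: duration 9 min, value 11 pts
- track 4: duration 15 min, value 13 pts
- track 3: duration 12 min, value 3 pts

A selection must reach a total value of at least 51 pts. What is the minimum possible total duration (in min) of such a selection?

Subsets with value ≥ 51, sorted by total duration:
- track 6+track 9+track 4: duration 28, value 51
- track 7+track 6+track 9+track 8: duration 33, value 58
Minimum duration: 28 min.

28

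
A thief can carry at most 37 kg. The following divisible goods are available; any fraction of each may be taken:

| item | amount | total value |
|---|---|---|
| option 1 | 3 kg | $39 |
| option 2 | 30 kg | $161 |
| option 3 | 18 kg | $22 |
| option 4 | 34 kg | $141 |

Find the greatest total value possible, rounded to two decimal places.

Take in order of value per unit:
- option 1 (39/3 per unit): all 3 → value 39, running total 39.00
- option 2 (161/30 per unit): all 30 → value 161, running total 200.00
- option 4 (141/34 per unit): 4 of 34 → value 4×141/34 = 16.5882, running total 216.59
Total 216.59.

216.59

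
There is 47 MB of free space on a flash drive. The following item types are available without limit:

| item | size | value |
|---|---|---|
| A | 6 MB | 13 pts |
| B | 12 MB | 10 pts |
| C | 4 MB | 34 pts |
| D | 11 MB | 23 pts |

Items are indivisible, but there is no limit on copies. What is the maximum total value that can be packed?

374 pts

Best value-per-unit is C at 34/4, and filling with it alone uses size 11×4=44. No mix of the others beats 11×34 = 374.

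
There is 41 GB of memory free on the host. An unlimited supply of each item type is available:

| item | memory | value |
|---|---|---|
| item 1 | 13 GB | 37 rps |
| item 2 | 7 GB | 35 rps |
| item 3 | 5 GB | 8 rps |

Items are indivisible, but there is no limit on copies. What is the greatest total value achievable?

183 rps

Best value-per-unit is item 2 at 35/7; filling with it alone gives 5×35 = 175.
Optimal mix: 5×item 2 + 1×item 3 → memory 40, value 183.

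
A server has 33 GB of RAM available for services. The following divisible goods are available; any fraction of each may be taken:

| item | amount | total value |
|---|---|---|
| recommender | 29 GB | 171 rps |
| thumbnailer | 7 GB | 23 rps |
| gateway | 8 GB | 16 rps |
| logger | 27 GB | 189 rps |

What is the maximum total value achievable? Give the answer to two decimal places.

Take in order of value per unit:
- logger (189/27 per unit): all 27 → value 189, running total 189.00
- recommender (171/29 per unit): 6 of 29 → value 6×171/29 = 35.3793, running total 224.38
Total 224.38.

224.38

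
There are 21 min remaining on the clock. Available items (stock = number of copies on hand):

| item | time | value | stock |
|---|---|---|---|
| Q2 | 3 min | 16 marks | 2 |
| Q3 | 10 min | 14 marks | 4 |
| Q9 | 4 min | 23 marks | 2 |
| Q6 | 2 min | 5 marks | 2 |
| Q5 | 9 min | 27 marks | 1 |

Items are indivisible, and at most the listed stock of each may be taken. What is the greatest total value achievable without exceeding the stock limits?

Best selections within time 21 and stock limits:
- 1×Q2 + 2×Q9 + 1×Q5: time 20, value 89
- 2×Q2 + 2×Q9 + 2×Q6: time 18, value 88
- 2×Q2 + 1×Q9 + 1×Q6 + 1×Q5: time 21, value 87
- 2×Q2 + 2×Q9 + 1×Q6: time 16, value 83
Best: 89 marks.

89 marks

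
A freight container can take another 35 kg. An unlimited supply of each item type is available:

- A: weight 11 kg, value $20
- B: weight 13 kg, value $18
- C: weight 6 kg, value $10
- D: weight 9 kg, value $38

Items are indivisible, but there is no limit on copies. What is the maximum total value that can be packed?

$124

Best value-per-unit is D at 38/9; filling with it alone gives 3×38 = 114.
Optimal mix: 1×C + 3×D → weight 33, value 124.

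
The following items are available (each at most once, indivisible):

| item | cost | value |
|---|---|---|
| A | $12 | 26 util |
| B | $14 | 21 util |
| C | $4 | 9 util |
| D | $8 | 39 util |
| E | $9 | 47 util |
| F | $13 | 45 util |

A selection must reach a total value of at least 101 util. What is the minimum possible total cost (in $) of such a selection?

26

Subsets with value ≥ 101, sorted by total cost:
- C+E+F: cost 26, value 101
- A+D+E: cost 29, value 112
Minimum cost: 26 $.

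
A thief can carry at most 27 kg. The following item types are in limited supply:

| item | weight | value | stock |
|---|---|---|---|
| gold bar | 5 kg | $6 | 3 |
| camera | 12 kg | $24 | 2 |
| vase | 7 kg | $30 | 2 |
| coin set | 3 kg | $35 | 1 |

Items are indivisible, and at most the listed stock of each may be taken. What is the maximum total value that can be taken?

Top feasible selections:
- 2×gold bar + 2×vase + 1×coin set: weight 27, value 107
- 1×gold bar + 2×vase + 1×coin set: weight 22, value 101
- 2×vase + 1×coin set: weight 17, value 95
- 1×gold bar + 1×camera + 1×vase + 1×coin set: weight 27, value 95
Best: $107.

$107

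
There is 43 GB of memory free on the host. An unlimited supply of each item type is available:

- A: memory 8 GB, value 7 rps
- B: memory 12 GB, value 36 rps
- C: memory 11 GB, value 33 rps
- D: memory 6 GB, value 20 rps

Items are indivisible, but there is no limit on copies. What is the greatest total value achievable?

140 rps

Best value-per-unit is D at 20/6, and filling with it alone uses memory 7×6=42. No mix of the others beats 7×20 = 140.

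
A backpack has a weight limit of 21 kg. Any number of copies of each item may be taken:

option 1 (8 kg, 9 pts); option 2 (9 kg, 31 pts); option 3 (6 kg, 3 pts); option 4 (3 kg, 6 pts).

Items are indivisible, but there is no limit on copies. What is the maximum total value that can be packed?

Best value-per-unit is option 2 at 31/9; filling with it alone gives 2×31 = 62.
Optimal mix: 2×option 2 + 1×option 4 → weight 21, value 68.

68 pts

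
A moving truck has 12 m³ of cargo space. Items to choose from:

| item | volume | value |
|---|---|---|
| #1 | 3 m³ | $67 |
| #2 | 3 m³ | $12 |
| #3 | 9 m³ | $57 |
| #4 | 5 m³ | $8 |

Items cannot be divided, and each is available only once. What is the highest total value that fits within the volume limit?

$124

This is a 0/1 knapsack; check combinations near the capacity.
- #1+#3: volume 3+9=12, value 67+57=124
- #1+#2+#4: volume 3+3+5=11, value 67+12+8=87
- #1+#2: volume 3+3=6, value 67+12=79
- #1+#4: volume 3+5=8, value 67+8=75
- #2+#3: volume 3+9=12, value 12+57=69
Best: $124.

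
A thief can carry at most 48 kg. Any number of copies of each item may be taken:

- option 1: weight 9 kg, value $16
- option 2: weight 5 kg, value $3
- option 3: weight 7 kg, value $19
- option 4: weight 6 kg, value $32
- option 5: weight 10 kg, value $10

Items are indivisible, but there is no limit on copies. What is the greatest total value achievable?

$256

Best value-per-unit is option 4 at 32/6, and filling with it alone uses weight 8×6=48. No mix of the others beats 8×32 = 256.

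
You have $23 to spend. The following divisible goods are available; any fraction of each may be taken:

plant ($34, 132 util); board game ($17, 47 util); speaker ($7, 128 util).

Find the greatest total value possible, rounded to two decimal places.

190.12

Take in order of value per unit:
- speaker (128/7 per unit): all 7 → value 128, running total 128.00
- plant (132/34 per unit): 16 of 34 → value 16×132/34 = 62.1176, running total 190.12
Total 190.12.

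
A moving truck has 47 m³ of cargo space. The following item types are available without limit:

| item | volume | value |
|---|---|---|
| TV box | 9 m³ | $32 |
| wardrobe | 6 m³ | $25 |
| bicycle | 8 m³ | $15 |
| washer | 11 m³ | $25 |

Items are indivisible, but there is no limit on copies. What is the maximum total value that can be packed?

$182

Best value-per-unit is wardrobe at 25/6; filling with it alone gives 7×25 = 175.
Optimal mix: 1×TV box + 6×wardrobe → volume 45, value 182.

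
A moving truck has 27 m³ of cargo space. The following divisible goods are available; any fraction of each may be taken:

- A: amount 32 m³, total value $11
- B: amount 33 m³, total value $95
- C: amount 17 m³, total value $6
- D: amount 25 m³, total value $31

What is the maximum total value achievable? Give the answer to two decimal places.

Take in order of value per unit:
- B (95/33 per unit): 27 of 33 → value 27×95/33 = 77.7273, running total 77.73
Total 77.73.

77.73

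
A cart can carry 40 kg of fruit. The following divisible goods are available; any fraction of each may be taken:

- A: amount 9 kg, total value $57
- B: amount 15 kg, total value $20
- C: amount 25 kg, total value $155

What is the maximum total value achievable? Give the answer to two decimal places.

220.00

Take in order of value per unit:
- A (57/9 per unit): all 9 → value 57, running total 57.00
- C (155/25 per unit): all 25 → value 155, running total 212.00
- B (20/15 per unit): 6 of 15 → value 6×20/15 = 8.0000, running total 220.00
Total 220.00.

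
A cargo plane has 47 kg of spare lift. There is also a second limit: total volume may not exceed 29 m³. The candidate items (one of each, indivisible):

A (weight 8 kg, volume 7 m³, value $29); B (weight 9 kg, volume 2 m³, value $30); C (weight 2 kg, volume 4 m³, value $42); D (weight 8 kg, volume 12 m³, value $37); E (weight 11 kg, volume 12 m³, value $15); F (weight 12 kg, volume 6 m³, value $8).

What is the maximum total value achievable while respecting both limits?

$138

Feasible sets respecting both limits:
- A+B+C+D: weight 27, volume 25, value 138
- B+C+D+F: weight 31, volume 24, value 117
- A+B+C+E: weight 30, volume 25, value 116
- A+C+D+F: weight 30, volume 29, value 116
Best: $138.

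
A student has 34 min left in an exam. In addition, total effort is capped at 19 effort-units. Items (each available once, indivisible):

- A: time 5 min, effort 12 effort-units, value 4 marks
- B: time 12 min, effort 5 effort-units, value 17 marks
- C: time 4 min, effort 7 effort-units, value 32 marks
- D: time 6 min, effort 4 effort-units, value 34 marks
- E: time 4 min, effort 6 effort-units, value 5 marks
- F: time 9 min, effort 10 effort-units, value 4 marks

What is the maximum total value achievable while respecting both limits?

Feasible sets respecting both limits:
- B+C+D: time 22, effort 16, value 83
- C+D+E: time 14, effort 17, value 71
- C+D: time 10, effort 11, value 66
- B+D+E: time 22, effort 15, value 56
Best: 83 marks.

83 marks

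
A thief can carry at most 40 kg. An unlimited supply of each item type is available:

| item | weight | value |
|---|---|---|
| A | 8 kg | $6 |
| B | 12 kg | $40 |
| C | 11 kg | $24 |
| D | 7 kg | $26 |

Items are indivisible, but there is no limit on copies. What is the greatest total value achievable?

Best value-per-unit is D at 26/7; filling with it alone gives 5×26 = 130.
Optimal mix: 1×B + 4×D → weight 40, value 144.

$144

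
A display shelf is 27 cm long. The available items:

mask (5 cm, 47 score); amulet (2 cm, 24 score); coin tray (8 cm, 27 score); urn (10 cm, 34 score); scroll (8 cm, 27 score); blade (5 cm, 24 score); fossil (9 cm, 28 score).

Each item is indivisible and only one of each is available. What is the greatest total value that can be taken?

Check high-value combinations within 27 cm:
- mask+amulet+urn+fossil: length 5+2+10+9=26, value 47+24+34+28=133
- mask+amulet+coin tray+urn: length 5+2+8+10=25, value 47+24+27+34=132
- mask+amulet+urn+scroll: length 5+2+10+8=25, value 47+24+34+27=132
Best: 133 score.

133 score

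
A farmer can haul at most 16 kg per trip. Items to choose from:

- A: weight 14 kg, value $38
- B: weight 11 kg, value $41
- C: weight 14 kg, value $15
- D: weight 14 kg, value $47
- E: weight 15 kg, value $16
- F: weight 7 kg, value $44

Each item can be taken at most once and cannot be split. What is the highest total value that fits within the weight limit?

This is a 0/1 knapsack; check combinations near the capacity.
- D: weight 14, value 47
- F: weight 7, value 44
- B: weight 11, value 41
- A: weight 14, value 38
Best: $47.

$47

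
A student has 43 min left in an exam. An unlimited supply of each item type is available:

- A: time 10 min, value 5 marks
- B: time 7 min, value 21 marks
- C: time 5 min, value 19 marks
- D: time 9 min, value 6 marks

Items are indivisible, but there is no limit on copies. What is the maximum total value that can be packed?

154 marks

Best value-per-unit is C at 19/5; filling with it alone gives 8×19 = 152.
Optimal mix: 1×B + 7×C → time 42, value 154.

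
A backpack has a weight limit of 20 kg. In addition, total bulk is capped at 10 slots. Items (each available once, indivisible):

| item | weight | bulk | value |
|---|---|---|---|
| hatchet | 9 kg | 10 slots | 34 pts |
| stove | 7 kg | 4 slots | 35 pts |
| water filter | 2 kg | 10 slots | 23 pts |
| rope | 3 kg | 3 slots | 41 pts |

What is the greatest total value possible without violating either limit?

76 pts

Feasible sets respecting both limits:
- stove+rope: weight 10, bulk 7, value 76
- rope: weight 3, bulk 3, value 41
- stove: weight 7, bulk 4, value 35
Best: 76 pts.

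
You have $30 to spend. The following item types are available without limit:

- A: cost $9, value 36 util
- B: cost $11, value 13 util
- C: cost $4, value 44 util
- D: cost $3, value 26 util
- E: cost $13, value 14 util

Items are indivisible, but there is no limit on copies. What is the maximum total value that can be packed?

Best value-per-unit is C at 44/4; filling with it alone gives 7×44 = 308.
Optimal mix: 6×C + 2×D → cost 30, value 316.

316 util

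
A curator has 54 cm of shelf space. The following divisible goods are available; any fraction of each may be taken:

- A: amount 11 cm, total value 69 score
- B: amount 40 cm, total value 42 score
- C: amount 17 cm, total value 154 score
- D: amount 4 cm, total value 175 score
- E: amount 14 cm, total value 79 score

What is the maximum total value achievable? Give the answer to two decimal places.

Take in order of value per unit:
- D (175/4 per unit): all 4 → value 175, running total 175.00
- C (154/17 per unit): all 17 → value 154, running total 329.00
- A (69/11 per unit): all 11 → value 69, running total 398.00
- E (79/14 per unit): all 14 → value 79, running total 477.00
- B (42/40 per unit): 8 of 40 → value 8×42/40 = 8.4000, running total 485.40
Total 485.40.

485.40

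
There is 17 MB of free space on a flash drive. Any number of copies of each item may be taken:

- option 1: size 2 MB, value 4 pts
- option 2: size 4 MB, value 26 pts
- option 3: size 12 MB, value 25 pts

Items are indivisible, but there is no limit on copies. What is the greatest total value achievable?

Best value-per-unit is option 2 at 26/4, and filling with it alone uses size 4×4=16. No mix of the others beats 4×26 = 104.

104 pts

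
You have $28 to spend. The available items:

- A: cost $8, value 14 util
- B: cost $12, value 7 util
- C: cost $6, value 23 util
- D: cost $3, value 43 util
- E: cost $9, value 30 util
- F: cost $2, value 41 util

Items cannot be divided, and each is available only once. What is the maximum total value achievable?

Check high-value combinations within $28:
- A+C+D+E+F: cost 8+6+3+9+2=28, value 14+23+43+30+41=151
- C+D+E+F: cost 6+3+9+2=20, value 23+43+30+41=137
- A+D+E+F: cost 8+3+9+2=22, value 14+43+30+41=128
- A+C+D+F: cost 8+6+3+2=19, value 14+23+43+41=121
Best: 151 util.

151 util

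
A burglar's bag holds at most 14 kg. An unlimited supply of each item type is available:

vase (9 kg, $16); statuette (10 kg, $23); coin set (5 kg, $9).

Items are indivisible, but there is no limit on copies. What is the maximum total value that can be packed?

Best value-per-unit is statuette at 23/10; filling with it alone gives 1×23 = 23.
Optimal mix: 1×vase + 1×coin set → weight 14, value 25.

$25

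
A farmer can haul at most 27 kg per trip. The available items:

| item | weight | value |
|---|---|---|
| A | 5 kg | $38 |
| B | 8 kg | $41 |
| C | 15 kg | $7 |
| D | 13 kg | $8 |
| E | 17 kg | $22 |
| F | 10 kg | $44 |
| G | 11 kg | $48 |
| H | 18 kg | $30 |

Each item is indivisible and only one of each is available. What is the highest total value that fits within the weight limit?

Check high-value combinations within 27 kg:
- A+F+G: weight 5+10+11=26, value 38+44+48=130
- A+B+G: weight 5+8+11=24, value 38+41+48=127
- A+B+F: weight 5+8+10=23, value 38+41+44=123
- F+G: weight 10+11=21, value 44+48=92
- B+G: weight 8+11=19, value 41+48=89
Best: $130.

$130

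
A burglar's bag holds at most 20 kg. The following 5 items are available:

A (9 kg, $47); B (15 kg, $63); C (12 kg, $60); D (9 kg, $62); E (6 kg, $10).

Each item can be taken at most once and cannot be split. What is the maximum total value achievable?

This is a 0/1 knapsack; check combinations near the capacity.
- A+D: weight 9+9=18, value 47+62=109
- D+E: weight 9+6=15, value 62+10=72
- C+E: weight 12+6=18, value 60+10=70
Best: $109.

$109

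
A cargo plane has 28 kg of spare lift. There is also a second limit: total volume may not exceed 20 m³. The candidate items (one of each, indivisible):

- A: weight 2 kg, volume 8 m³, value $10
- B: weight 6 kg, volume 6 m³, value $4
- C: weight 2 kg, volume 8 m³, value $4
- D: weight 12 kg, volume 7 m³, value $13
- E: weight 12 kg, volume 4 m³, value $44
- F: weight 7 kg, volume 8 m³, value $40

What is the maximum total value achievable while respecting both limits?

Feasible sets respecting both limits:
- A+E+F: weight 21, volume 20, value 94
- B+E+F: weight 25, volume 18, value 88
- C+E+F: weight 21, volume 20, value 88
Best: $94.

$94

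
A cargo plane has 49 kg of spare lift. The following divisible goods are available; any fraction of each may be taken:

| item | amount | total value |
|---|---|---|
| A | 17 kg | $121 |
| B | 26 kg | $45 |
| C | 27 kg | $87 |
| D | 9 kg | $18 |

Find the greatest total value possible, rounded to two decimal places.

218.00

Take in order of value per unit:
- A (121/17 per unit): all 17 → value 121, running total 121.00
- C (87/27 per unit): all 27 → value 87, running total 208.00
- D (18/9 per unit): 5 of 9 → value 5×18/9 = 10.0000, running total 218.00
Total 218.00.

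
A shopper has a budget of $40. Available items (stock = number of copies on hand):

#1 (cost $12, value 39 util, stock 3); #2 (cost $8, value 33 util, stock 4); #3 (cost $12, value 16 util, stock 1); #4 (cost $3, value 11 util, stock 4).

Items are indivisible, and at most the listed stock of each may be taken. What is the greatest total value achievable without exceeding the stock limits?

Best selections within cost 40 and stock limits:
- 4×#2 + 2×#4: cost 38, value 154
- 1×#1 + 3×#2 + 1×#4: cost 39, value 149
Best: 154 util.

154 util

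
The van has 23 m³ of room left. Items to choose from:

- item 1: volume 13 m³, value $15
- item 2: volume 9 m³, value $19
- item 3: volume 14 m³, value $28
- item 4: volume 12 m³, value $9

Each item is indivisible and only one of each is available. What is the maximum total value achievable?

$47

Check high-value combinations within 23 m³:
- item 2+item 3: volume 9+14=23, value 19+28=47
- item 1+item 2: volume 13+9=22, value 15+19=34
- item 3: volume 14, value 28
Best: $47.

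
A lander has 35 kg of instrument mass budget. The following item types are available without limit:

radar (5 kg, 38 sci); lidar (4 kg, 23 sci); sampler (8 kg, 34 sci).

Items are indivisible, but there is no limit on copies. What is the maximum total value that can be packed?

266 sci

Best value-per-unit is radar at 38/5, and filling with it alone uses mass 7×5=35. No mix of the others beats 7×38 = 266.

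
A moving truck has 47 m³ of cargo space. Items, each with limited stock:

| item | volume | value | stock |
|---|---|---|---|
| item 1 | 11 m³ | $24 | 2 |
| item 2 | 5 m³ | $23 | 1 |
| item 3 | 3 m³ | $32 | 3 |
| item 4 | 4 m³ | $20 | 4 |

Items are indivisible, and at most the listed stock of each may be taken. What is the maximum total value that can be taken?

Best selections within volume 47 and stock limits:
- 2×item 1 + 3×item 3 + 4×item 4: volume 47, value 224
- 1×item 1 + 1×item 2 + 3×item 3 + 4×item 4: volume 41, value 223
- 2×item 1 + 1×item 2 + 3×item 3 + 2×item 4: volume 44, value 207
Best: $224.

$224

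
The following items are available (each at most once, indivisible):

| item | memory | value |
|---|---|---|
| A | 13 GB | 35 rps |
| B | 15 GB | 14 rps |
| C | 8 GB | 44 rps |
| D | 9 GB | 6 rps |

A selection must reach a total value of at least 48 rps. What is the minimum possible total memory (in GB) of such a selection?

Subsets with value ≥ 48, sorted by total memory:
- C+D: memory 17, value 50
- A+C: memory 21, value 79
- B+C: memory 23, value 58
Minimum memory: 17 GB.

17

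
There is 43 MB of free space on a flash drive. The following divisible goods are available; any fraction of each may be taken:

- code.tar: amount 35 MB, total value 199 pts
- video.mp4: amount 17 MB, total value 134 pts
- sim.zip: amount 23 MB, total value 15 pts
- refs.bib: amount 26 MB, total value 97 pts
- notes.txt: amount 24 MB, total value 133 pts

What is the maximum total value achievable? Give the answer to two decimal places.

281.83

Take in order of value per unit:
- video.mp4 (134/17 per unit): all 17 → value 134, running total 134.00
- code.tar (199/35 per unit): 26 of 35 → value 26×199/35 = 147.8286, running total 281.83
Total 281.83.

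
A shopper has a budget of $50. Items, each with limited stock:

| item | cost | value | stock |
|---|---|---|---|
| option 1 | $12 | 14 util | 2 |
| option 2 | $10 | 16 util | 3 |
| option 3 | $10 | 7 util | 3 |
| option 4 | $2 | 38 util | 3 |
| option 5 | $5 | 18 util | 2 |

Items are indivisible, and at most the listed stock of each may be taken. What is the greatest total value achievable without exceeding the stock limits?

198 util

Top feasible selections:
- 3×option 2 + 3×option 4 + 2×option 5: cost 46, value 198
- 1×option 1 + 2×option 2 + 3×option 4 + 2×option 5: cost 48, value 196
Best: 198 util.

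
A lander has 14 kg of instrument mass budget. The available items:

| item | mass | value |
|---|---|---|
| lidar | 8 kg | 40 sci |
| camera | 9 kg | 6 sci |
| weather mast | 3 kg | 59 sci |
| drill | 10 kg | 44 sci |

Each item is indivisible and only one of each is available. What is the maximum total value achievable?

103 sci

Check high-value combinations within 14 kg:
- weather mast+drill: mass 3+10=13, value 59+44=103
- lidar+weather mast: mass 8+3=11, value 40+59=99
- camera+weather mast: mass 9+3=12, value 6+59=65
- weather mast: mass 3, value 59
- drill: mass 10, value 44
Best: 103 sci.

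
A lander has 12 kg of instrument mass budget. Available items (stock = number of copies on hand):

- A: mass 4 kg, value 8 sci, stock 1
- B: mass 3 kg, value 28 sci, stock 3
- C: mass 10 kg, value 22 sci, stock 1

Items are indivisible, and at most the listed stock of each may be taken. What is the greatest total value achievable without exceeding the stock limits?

84 sci

Best selections within mass 12 and stock limits:
- 3×B: mass 9, value 84
- 1×A + 2×B: mass 10, value 64
- 2×B: mass 6, value 56
Best: 84 sci.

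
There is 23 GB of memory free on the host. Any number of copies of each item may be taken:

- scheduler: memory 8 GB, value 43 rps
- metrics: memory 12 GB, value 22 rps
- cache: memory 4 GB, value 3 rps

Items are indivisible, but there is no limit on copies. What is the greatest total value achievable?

89 rps

Best value-per-unit is scheduler at 43/8; filling with it alone gives 2×43 = 86.
Optimal mix: 2×scheduler + 1×cache → memory 20, value 89.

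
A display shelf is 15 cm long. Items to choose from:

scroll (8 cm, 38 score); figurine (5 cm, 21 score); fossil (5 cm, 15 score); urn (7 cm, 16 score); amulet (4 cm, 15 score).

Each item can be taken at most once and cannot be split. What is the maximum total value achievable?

This is a 0/1 knapsack; check combinations near the capacity.
- scroll+figurine: length 8+5=13, value 38+21=59
- scroll+urn: length 8+7=15, value 38+16=54
- scroll+amulet: length 8+4=12, value 38+15=53
- scroll+fossil: length 8+5=13, value 38+15=53
- figurine+fossil+amulet: length 5+5+4=14, value 21+15+15=51
Best: 59 score.

59 score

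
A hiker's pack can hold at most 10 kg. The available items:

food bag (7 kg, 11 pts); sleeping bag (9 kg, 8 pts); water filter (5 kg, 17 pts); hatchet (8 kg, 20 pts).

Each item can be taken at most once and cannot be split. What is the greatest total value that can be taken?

20 pts

Check high-value combinations within 10 kg:
- hatchet: weight 8, value 20
- water filter: weight 5, value 17
- food bag: weight 7, value 11
Best: 20 pts.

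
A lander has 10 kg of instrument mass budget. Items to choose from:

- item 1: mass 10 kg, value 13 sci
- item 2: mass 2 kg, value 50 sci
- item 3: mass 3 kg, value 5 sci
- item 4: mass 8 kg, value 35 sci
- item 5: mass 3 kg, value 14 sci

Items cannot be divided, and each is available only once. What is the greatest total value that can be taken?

Check high-value combinations within 10 kg:
- item 2+item 4: mass 2+8=10, value 50+35=85
- item 2+item 3+item 5: mass 2+3+3=8, value 50+5+14=69
- item 2+item 5: mass 2+3=5, value 50+14=64
Best: 85 sci.

85 sci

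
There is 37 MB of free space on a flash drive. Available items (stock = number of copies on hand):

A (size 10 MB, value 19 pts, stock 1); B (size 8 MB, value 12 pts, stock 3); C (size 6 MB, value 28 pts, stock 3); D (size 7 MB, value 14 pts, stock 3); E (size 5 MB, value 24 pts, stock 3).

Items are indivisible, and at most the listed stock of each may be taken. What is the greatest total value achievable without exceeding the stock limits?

Top feasible selections:
- 3×C + 3×E: size 33, value 156
- 1×A + 2×C + 3×E: size 37, value 147
- 3×C + 1×D + 2×E: size 35, value 146
Best: 156 pts.

156 pts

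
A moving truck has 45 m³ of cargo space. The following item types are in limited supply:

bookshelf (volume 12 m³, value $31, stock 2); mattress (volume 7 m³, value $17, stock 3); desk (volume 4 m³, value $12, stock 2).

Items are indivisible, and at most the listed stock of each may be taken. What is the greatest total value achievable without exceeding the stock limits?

$113

Best selections within volume 45 and stock limits:
- 2×bookshelf + 3×mattress: volume 45, value 113
- 2×bookshelf + 2×mattress + 1×desk: volume 42, value 108
Best: $113.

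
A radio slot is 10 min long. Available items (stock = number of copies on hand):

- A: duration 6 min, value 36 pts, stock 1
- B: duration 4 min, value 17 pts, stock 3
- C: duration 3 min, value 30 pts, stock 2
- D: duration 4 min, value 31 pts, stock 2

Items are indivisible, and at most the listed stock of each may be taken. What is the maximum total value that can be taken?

91 pts

Best selections within duration 10 and stock limits:
- 2×C + 1×D: duration 10, value 91
- 1×B + 2×C: duration 10, value 77
Best: 91 pts.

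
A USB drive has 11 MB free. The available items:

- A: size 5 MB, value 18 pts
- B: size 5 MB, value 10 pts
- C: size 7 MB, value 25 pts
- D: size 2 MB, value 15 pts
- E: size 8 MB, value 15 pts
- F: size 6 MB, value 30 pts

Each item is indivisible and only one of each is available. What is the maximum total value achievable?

Check high-value combinations within 11 MB:
- A+F: size 5+6=11, value 18+30=48
- D+F: size 2+6=8, value 15+30=45
- C+D: size 7+2=9, value 25+15=40
Best: 48 pts.

48 pts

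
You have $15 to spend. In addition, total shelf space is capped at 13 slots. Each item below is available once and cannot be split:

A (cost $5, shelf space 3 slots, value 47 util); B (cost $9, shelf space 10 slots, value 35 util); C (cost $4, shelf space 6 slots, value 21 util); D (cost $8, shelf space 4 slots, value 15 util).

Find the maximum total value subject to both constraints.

Feasible sets respecting both limits:
- A+B: cost 14, shelf space 13, value 82
- A+C: cost 9, shelf space 9, value 68
- A+D: cost 13, shelf space 7, value 62
Best: 82 util.

82 util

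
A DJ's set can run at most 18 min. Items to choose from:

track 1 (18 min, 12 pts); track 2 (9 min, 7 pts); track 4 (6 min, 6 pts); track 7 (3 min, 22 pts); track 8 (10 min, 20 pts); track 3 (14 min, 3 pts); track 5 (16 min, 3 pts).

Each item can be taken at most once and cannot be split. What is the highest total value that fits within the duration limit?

42 pts

This is a 0/1 knapsack; check combinations near the capacity.
- track 7+track 8: duration 3+10=13, value 22+20=42
- track 2+track 4+track 7: duration 9+6+3=18, value 7+6+22=35
- track 2+track 7: duration 9+3=12, value 7+22=29
- track 4+track 7: duration 6+3=9, value 6+22=28
Best: 42 pts.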